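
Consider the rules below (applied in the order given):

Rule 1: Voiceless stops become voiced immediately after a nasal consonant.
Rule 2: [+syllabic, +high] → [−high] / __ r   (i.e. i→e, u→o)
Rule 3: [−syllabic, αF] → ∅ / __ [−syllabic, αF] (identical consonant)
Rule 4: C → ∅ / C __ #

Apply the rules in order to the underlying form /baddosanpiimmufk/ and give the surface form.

Rule 1 (post-nasal voicing): /p/ is a voiceless stop immediately after the nasal /n/, so it voices to [b]. /baddosanpiimmufk/ → baddosanbiimmufk.
Rule 2 (pre-rhotic lowering): no segment meets the environment; /baddosanbiimmufk/ is unchanged.
Rule 3 (degemination): /dd/ is a geminate; the first /d/ deletes. /mm/ is a geminate; the first /m/ deletes. /baddosanbiimmufk/ → badosanbiimufk.
Rule 4 (final cluster simplification): /k/ is the second consonant of a word-final cluster /fk/, so it deletes. /badosanbiimufk/ → badosanbiimuf.

badosanbiimuf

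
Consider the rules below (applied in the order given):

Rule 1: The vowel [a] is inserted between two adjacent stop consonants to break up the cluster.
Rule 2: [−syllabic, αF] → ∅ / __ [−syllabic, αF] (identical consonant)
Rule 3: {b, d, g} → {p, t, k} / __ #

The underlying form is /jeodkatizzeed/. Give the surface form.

Rule 1 (stop-cluster a-epenthesis): /d/ and /k/ form a stop–stop cluster, so [a] is inserted between them. /jeodkatizzeed/ → jeodakatizzeed.
Rule 2 (degemination): /zz/ is a geminate; the first /z/ deletes. /jeodakatizzeed/ → jeodakatizeed.
Rule 3 (final devoicing): /d/ is a voiced stop in word-final position, so it devoices to [t]. /jeodakatizeed/ → jeodakatizeet.

jeodakatizeet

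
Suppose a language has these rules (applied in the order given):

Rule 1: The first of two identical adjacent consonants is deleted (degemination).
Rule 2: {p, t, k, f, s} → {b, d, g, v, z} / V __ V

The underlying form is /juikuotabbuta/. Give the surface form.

juiguodabuda

Rule 1 (degemination): /bb/ is a geminate; the first /b/ deletes. /juikuotabbuta/ → juikuotabuta.
Rule 2 (intervocalic voicing): /k/ is a voiceless obstruent between vowels /i/ and /u/, so it voices to [g]. /t/ is a voiceless obstruent between vowels /o/ and /a/, so it voices to [d]. /t/ is a voiceless obstruent between vowels /u/ and /a/, so it voices to [d]. /juikuotabuta/ → juiguodabuda.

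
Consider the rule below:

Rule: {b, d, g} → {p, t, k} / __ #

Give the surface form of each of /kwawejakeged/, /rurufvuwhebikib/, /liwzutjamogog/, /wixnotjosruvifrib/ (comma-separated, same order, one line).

kwawejakeget, rurufvuwhebikip, liwzutjamogok, wixnotjosruvifrip

/kwawejakeged/: /d/ is a voiced stop in word-final position, so it devoices to [t]. → [kwawejakeget].
/rurufvuwhebikib/: /b/ is a voiced stop in word-final position, so it devoices to [p]. → [rurufvuwhebikip].
/liwzutjamogog/: /g/ is a voiced stop in word-final position, so it devoices to [k]. → [liwzutjamogok].
/wixnotjosruvifrib/: /b/ is a voiced stop in word-final position, so it devoices to [p]. → [wixnotjosruvifrip].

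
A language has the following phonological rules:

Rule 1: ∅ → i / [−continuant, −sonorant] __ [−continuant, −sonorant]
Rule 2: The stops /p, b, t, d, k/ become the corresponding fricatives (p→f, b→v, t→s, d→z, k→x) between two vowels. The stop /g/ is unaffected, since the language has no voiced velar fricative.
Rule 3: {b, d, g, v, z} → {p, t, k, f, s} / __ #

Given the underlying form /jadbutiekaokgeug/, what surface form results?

jazivusiexaoxigeuk

Rule 1 (stop-cluster i-epenthesis): /d/ and /b/ form a stop–stop cluster, so [i] is inserted between them. /k/ and /g/ form a stop–stop cluster, so [i] is inserted between them. /jadbutiekaokgeug/ → jadibutiekaokigeug.
Rule 2 (intervocalic spirantization): /d/ is a stop between vowels /a/ and /i/, so it spirantizes to the fricative [z]. /b/ is a stop between vowels /i/ and /u/, so it spirantizes to the fricative [v]. /t/ is a stop between vowels /u/ and /i/, so it spirantizes to the fricative [s]. /k/ is a stop between vowels /e/ and /a/, so it spirantizes to the fricative [x]. /k/ is a stop between vowels /o/ and /i/, so it spirantizes to the fricative [x]. /jadibutiekaokigeug/ → jazivusiexaoxigeug.
Rule 3 (final devoicing): /g/ is a voiced obstruent in word-final position, so it devoices to [k]. /jazivusiexaoxigeug/ → jazivusiexaoxigeuk.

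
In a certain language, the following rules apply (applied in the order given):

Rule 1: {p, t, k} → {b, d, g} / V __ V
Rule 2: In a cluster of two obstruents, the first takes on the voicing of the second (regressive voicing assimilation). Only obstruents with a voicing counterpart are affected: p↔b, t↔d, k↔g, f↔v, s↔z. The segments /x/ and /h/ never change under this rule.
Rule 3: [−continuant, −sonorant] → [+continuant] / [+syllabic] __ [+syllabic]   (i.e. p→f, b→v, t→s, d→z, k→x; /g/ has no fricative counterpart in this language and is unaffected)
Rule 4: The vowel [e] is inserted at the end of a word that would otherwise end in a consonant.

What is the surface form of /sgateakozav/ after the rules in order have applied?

zgazeagozave

Rule 1 (intervocalic voicing): /t/ is a voiceless stop between vowels /a/ and /e/, so it voices to [d]. /k/ is a voiceless stop between vowels /a/ and /o/, so it voices to [g]. /sgateakozav/ → sgadeagozav.
Rule 2 (regressive voicing assimilation): /s/ precedes the voiced obstruent /g/, so it voices to [z] by assimilation. /sgadeagozav/ → zgadeagozav.
Rule 3 (intervocalic spirantization): /d/ is a stop between vowels /a/ and /e/, so it spirantizes to the fricative [z]. /zgadeagozav/ → zgazeagozav.
Rule 4 (final e-epenthesis): the form ends in the consonant /v/, so [e] is inserted word-finally. /zgazeagozav/ → zgazeagozave.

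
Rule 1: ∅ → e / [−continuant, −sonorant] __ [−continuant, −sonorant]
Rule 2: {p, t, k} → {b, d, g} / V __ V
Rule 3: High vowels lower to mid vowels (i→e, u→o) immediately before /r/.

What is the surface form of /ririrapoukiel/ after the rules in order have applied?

Rule 1 (stop-cluster e-epenthesis): no segment meets the environment; /ririrapoukiel/ is unchanged.
Rule 2 (intervocalic voicing): /p/ is a voiceless stop between vowels /a/ and /o/, so it voices to [b]. /k/ is a voiceless stop between vowels /u/ and /i/, so it voices to [g]. /ririrapoukiel/ → ririrabougiel.
Rule 3 (pre-rhotic lowering): /i/ is a high vowel immediately before /r/, so it lowers to [e]. /i/ is a high vowel immediately before /r/, so it lowers to [e]. /ririrabougiel/ → rererabougiel.

rererabougiel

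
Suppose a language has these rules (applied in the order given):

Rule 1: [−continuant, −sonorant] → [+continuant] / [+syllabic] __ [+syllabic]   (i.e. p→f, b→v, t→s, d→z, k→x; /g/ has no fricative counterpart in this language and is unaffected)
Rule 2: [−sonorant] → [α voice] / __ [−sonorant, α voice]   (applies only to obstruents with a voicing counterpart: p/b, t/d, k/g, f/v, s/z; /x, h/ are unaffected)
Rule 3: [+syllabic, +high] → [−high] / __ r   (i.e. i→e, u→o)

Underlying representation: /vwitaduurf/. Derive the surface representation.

vwisazuorf

Rule 1 (intervocalic spirantization): /t/ is a stop between vowels /i/ and /a/, so it spirantizes to the fricative [s]. /d/ is a stop between vowels /a/ and /u/, so it spirantizes to the fricative [z]. /vwitaduurf/ → vwisazuurf.
Rule 2 (regressive voicing assimilation): no segment meets the environment; /vwisazuurf/ is unchanged.
Rule 3 (pre-rhotic lowering): /u/ is a high vowel immediately before /r/, so it lowers to [o]. /vwisazuurf/ → vwisazuorf.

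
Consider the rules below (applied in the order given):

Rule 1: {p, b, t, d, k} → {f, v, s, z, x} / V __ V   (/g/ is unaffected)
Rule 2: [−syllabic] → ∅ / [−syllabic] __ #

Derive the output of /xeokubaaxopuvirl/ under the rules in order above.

xeoxuvaaxofuvir

Rule 1 (intervocalic spirantization): /k/ is a stop between vowels /o/ and /u/, so it spirantizes to the fricative [x]. /b/ is a stop between vowels /u/ and /a/, so it spirantizes to the fricative [v]. /p/ is a stop between vowels /o/ and /u/, so it spirantizes to the fricative [f]. /xeokubaaxopuvirl/ → xeoxuvaaxofuvirl.
Rule 2 (final cluster simplification): /l/ is the second consonant of a word-final cluster /rl/, so it deletes. /xeoxuvaaxofuvirl/ → xeoxuvaaxofuvir.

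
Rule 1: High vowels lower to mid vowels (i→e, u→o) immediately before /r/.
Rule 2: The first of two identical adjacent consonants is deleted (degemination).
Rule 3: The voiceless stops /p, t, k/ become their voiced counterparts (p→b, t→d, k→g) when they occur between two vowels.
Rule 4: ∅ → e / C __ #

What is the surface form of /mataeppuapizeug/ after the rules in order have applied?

Rule 1 (pre-rhotic lowering): no segment meets the environment; /mataeppuapizeug/ is unchanged.
Rule 2 (degemination): /pp/ is a geminate; the first /p/ deletes. /mataeppuapizeug/ → mataepuapizeug.
Rule 3 (intervocalic voicing): /t/ is a voiceless stop between vowels /a/ and /a/, so it voices to [d]. /p/ is a voiceless stop between vowels /e/ and /u/, so it voices to [b]. /p/ is a voiceless stop between vowels /a/ and /i/, so it voices to [b]. /mataepuapizeug/ → madaebuabizeug.
Rule 4 (final e-epenthesis): the form ends in the consonant /g/, so [e] is inserted word-finally. /madaebuabizeug/ → madaebuabizeuge.

madaebuabizeuge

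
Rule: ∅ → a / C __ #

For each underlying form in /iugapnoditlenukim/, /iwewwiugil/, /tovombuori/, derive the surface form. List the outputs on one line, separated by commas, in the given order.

iugapnoditlenukima, iwewwiugila, tovombuori

/iugapnoditlenukim/: the form ends in the consonant /m/, so [a] is inserted word-finally. → [iugapnoditlenukima].
/iwewwiugil/: the form ends in the consonant /l/, so [a] is inserted word-finally. → [iwewwiugila].
/tovombuori/: the rule's environment is not met; surfaces unchanged as [tovombuori].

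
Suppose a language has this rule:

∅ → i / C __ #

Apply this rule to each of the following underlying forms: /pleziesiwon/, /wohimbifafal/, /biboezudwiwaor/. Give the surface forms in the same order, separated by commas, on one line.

/pleziesiwon/: the form ends in the consonant /n/, so [i] is inserted word-finally. → [pleziesiwoni].
/wohimbifafal/: the form ends in the consonant /l/, so [i] is inserted word-finally. → [wohimbifafali].
/biboezudwiwaor/: the form ends in the consonant /r/, so [i] is inserted word-finally. → [biboezudwiwaori].

pleziesiwoni, wohimbifafali, biboezudwiwaori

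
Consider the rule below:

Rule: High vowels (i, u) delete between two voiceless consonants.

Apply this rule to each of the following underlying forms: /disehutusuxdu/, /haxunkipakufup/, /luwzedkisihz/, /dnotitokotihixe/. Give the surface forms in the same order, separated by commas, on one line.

/disehutusuxdu/: /u/ is a high vowel flanked by voiceless consonants /h/ and /t/, so it deletes. /u/ is a high vowel flanked by voiceless consonants /t/ and /s/, so it deletes. /u/ is a high vowel flanked by voiceless consonants /s/ and /x/, so it deletes. → [disehtsxdu].
/haxunkipakufup/: /i/ is a high vowel flanked by voiceless consonants /k/ and /p/, so it deletes. /u/ is a high vowel flanked by voiceless consonants /k/ and /f/, so it deletes. /u/ is a high vowel flanked by voiceless consonants /f/ and /p/, so it deletes. → [haxunkpakfp].
/luwzedkisihz/: /i/ is a high vowel flanked by voiceless consonants /k/ and /s/, so it deletes. /i/ is a high vowel flanked by voiceless consonants /s/ and /h/, so it deletes. → [luwzedkshz].
/dnotitokotihixe/: /i/ is a high vowel flanked by voiceless consonants /t/ and /t/, so it deletes. /i/ is a high vowel flanked by voiceless consonants /t/ and /h/, so it deletes. /i/ is a high vowel flanked by voiceless consonants /h/ and /x/, so it deletes. → [dnottokothxe].

disehtsxdu, haxunkpakfp, luwzedkshz, dnottokothxe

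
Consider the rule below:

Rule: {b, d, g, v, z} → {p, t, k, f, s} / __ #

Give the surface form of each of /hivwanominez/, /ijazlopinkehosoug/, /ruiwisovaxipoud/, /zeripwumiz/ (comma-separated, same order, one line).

hivwanomines, ijazlopinkehosouk, ruiwisovaxipout, zeripwumis

/hivwanominez/: /z/ is a voiced obstruent in word-final position, so it devoices to [s]. → [hivwanomines].
/ijazlopinkehosoug/: /g/ is a voiced obstruent in word-final position, so it devoices to [k]. → [ijazlopinkehosouk].
/ruiwisovaxipoud/: /d/ is a voiced obstruent in word-final position, so it devoices to [t]. → [ruiwisovaxipout].
/zeripwumiz/: /z/ is a voiced obstruent in word-final position, so it devoices to [s]. → [zeripwumis].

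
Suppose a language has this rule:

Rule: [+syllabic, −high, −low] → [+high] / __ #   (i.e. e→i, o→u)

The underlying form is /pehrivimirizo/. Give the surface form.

pehrivimirizu

Scanning /pehrivimirizo/: /e/ at position 2 is not in the conditioning environment; /o/ is a mid vowel in word-final position, so it raises to [u].
Result: [pehrivimirizu].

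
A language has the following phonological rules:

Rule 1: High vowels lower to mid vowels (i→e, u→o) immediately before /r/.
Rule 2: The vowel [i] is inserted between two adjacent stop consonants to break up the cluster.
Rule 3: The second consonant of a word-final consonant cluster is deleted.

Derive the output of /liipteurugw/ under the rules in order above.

Rule 1 (pre-rhotic lowering): /u/ is a high vowel immediately before /r/, so it lowers to [o]. /liipteurugw/ → liipteorugw.
Rule 2 (stop-cluster i-epenthesis): /p/ and /t/ form a stop–stop cluster, so [i] is inserted between them. /liipteorugw/ → liipiteorugw.
Rule 3 (final cluster simplification): /w/ is the second consonant of a word-final cluster /gw/, so it deletes. /liipiteorugw/ → liipiteorug.

liipiteorug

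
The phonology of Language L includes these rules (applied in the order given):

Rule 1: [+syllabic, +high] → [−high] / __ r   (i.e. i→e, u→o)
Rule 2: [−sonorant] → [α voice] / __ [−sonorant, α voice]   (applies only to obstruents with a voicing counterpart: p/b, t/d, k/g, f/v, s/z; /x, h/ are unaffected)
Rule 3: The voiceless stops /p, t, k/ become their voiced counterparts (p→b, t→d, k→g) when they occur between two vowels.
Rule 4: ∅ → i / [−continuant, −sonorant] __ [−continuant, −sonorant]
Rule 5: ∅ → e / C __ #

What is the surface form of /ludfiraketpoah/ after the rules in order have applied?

lutferagetipoahe

Rule 1 (pre-rhotic lowering): /i/ is a high vowel immediately before /r/, so it lowers to [e]. /ludfiraketpoah/ → ludferaketpoah.
Rule 2 (regressive voicing assimilation): /d/ precedes the voiceless obstruent /f/, so it devoices to [t] by assimilation. /ludferaketpoah/ → lutferaketpoah.
Rule 3 (intervocalic voicing): /k/ is a voiceless stop between vowels /a/ and /e/, so it voices to [g]. /lutferaketpoah/ → lutferagetpoah.
Rule 4 (stop-cluster i-epenthesis): /t/ and /p/ form a stop–stop cluster, so [i] is inserted between them. /lutferagetpoah/ → lutferagetipoah.
Rule 5 (final e-epenthesis): the form ends in the consonant /h/, so [e] is inserted word-finally. /lutferagetipoah/ → lutferagetipoahe.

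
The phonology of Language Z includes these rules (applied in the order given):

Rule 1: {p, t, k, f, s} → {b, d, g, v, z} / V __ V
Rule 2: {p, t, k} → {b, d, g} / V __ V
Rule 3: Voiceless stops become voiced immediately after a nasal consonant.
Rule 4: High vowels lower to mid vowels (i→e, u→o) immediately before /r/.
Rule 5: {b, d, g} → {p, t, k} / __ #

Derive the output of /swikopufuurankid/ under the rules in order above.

swigobuvuorangit

Rule 1 (intervocalic voicing): /k/ is a voiceless obstruent between vowels /i/ and /o/, so it voices to [g]. /p/ is a voiceless obstruent between vowels /o/ and /u/, so it voices to [b]. /f/ is a voiceless obstruent between vowels /u/ and /u/, so it voices to [v]. /swikopufuurankid/ → swigobuvuurankid.
Rule 2 (intervocalic voicing): no segment meets the environment; /swigobuvuurankid/ is unchanged.
Rule 3 (post-nasal voicing): /k/ is a voiceless stop immediately after the nasal /n/, so it voices to [g]. /swigobuvuurankid/ → swigobuvuurangid.
Rule 4 (pre-rhotic lowering): /u/ is a high vowel immediately before /r/, so it lowers to [o]. /swigobuvuurangid/ → swigobuvuorangid.
Rule 5 (final devoicing): /d/ is a voiced stop in word-final position, so it devoices to [t]. /swigobuvuorangid/ → swigobuvuorangit.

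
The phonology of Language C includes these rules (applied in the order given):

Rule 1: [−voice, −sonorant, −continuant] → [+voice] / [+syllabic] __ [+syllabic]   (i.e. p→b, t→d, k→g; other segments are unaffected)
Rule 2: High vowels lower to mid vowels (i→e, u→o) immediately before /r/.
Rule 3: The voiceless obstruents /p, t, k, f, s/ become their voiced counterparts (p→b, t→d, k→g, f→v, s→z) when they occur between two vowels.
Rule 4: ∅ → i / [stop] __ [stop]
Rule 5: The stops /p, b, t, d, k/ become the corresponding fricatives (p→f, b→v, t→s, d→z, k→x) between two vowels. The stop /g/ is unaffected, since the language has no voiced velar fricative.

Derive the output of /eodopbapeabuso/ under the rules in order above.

eozofivaveavuzo

Rule 1 (intervocalic voicing): /p/ is a voiceless stop between vowels /a/ and /e/, so it voices to [b]. /eodopbapeabuso/ → eodopbabeabuso.
Rule 2 (pre-rhotic lowering): no segment meets the environment; /eodopbabeabuso/ is unchanged.
Rule 3 (intervocalic voicing): /s/ is a voiceless obstruent between vowels /u/ and /o/, so it voices to [z]. /eodopbabeabuso/ → eodopbabeabuzo.
Rule 4 (stop-cluster i-epenthesis): /p/ and /b/ form a stop–stop cluster, so [i] is inserted between them. /eodopbabeabuzo/ → eodopibabeabuzo.
Rule 5 (intervocalic spirantization): /d/ is a stop between vowels /o/ and /o/, so it spirantizes to the fricative [z]. /p/ is a stop between vowels /o/ and /i/, so it spirantizes to the fricative [f]. /b/ is a stop between vowels /i/ and /a/, so it spirantizes to the fricative [v]. /b/ is a stop between vowels /a/ and /e/, so it spirantizes to the fricative [v]. /b/ is a stop between vowels /a/ and /u/, so it spirantizes to the fricative [v]. /eodopibabeabuzo/ → eozofivaveavuzo.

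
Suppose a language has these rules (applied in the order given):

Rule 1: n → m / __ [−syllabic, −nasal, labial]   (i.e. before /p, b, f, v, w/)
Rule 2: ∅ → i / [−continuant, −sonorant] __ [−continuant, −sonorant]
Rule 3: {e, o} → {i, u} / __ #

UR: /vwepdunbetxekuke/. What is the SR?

vwepidumbetxekuki

Rule 1 (nasal place assimilation): /n/ precedes the labial consonant /b/, so it assimilates in place to [m]. /vwepdunbetxekuke/ → vwepdumbetxekuke.
Rule 2 (stop-cluster i-epenthesis): /p/ and /d/ form a stop–stop cluster, so [i] is inserted between them. /vwepdumbetxekuke/ → vwepidumbetxekuke.
Rule 3 (final vowel raising): /e/ is a mid vowel in word-final position, so it raises to [i]. /vwepidumbetxekuke/ → vwepidumbetxekuki.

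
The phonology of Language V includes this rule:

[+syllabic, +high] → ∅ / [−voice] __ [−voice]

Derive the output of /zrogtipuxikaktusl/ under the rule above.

zrogtpxkaktsl

/i/ is a high vowel flanked by voiceless consonants /t/ and /p/, so it deletes.
/u/ is a high vowel flanked by voiceless consonants /p/ and /x/, so it deletes.
/i/ is a high vowel flanked by voiceless consonants /x/ and /k/, so it deletes.
/u/ is a high vowel flanked by voiceless consonants /t/ and /s/, so it deletes.
Surface form: [zrogtpxkaktsl].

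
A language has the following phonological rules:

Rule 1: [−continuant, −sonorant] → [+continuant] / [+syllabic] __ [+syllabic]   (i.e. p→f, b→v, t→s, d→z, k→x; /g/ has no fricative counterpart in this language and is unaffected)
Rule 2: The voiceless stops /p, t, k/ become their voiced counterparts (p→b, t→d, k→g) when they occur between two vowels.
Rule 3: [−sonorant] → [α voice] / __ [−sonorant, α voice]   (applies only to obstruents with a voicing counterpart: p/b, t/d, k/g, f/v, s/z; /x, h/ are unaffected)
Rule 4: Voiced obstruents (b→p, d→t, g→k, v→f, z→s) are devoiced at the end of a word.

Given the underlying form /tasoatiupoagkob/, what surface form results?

Rule 1 (intervocalic spirantization): /t/ is a stop between vowels /a/ and /i/, so it spirantizes to the fricative [s]. /p/ is a stop between vowels /u/ and /o/, so it spirantizes to the fricative [f]. /tasoatiupoagkob/ → tasoasiufoagkob.
Rule 2 (intervocalic voicing): no segment meets the environment; /tasoasiufoagkob/ is unchanged.
Rule 3 (regressive voicing assimilation): /g/ precedes the voiceless obstruent /k/, so it devoices to [k] by assimilation. /tasoasiufoagkob/ → tasoasiufoakkob.
Rule 4 (final devoicing): /b/ is a voiced obstruent in word-final position, so it devoices to [p]. /tasoasiufoakkob/ → tasoasiufoakkop.

tasoasiufoakkop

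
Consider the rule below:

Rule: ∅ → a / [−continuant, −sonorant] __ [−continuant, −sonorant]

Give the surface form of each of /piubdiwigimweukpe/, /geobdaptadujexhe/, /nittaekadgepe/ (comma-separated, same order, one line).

piubadiwigimweukape, geobadapatadujexhe, nitataekadagepe

/piubdiwigimweukpe/: /b/ and /d/ form a stop–stop cluster, so [a] is inserted between them. /k/ and /p/ form a stop–stop cluster, so [a] is inserted between them. → [piubadiwigimweukape].
/geobdaptadujexhe/: /b/ and /d/ form a stop–stop cluster, so [a] is inserted between them. /p/ and /t/ form a stop–stop cluster, so [a] is inserted between them. → [geobadapatadujexhe].
/nittaekadgepe/: /t/ and /t/ form a stop–stop cluster, so [a] is inserted between them. /d/ and /g/ form a stop–stop cluster, so [a] is inserted between them. → [nitataekadagepe].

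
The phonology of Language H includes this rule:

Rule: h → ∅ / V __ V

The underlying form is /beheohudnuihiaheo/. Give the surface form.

beeoudnuiiaeo

/h/ occurs between vowels /e/ and /e/, so it deletes.
/h/ occurs between vowels /o/ and /u/, so it deletes.
/h/ occurs between vowels /i/ and /i/, so it deletes.
/h/ occurs between vowels /a/ and /e/, so it deletes.
Surface form: [beeoudnuiiaeo].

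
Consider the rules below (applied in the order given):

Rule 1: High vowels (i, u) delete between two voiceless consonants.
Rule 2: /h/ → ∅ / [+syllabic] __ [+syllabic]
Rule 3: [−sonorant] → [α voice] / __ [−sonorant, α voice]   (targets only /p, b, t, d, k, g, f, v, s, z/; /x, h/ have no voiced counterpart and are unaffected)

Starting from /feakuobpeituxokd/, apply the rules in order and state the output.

feakuoppeitxogd

Rule 1 (high vowel syncope): /u/ is a high vowel flanked by voiceless consonants /t/ and /x/, so it deletes. /feakuobpeituxokd/ → feakuobpeitxokd.
Rule 2 (intervocalic h-deletion): no segment meets the environment; /feakuobpeitxokd/ is unchanged.
Rule 3 (regressive voicing assimilation): /b/ precedes the voiceless obstruent /p/, so it devoices to [p] by assimilation. /k/ precedes the voiced obstruent /d/, so it voices to [g] by assimilation. /feakuobpeitxokd/ → feakuoppeitxogd.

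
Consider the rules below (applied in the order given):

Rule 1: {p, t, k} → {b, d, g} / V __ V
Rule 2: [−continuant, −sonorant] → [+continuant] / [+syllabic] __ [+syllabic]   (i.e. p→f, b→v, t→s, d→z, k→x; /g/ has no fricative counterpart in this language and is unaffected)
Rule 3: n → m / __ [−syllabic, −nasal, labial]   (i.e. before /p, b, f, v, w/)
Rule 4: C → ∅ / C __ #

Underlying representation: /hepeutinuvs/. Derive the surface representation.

heveuzinuv

Rule 1 (intervocalic voicing): /p/ is a voiceless stop between vowels /e/ and /e/, so it voices to [b]. /t/ is a voiceless stop between vowels /u/ and /i/, so it voices to [d]. /hepeutinuvs/ → hebeudinuvs.
Rule 2 (intervocalic spirantization): /b/ is a stop between vowels /e/ and /e/, so it spirantizes to the fricative [v]. /d/ is a stop between vowels /u/ and /i/, so it spirantizes to the fricative [z]. /hebeudinuvs/ → heveuzinuvs.
Rule 3 (nasal place assimilation): no segment meets the environment; /heveuzinuvs/ is unchanged.
Rule 4 (final cluster simplification): /s/ is the second consonant of a word-final cluster /vs/, so it deletes. /heveuzinuvs/ → heveuzinuv.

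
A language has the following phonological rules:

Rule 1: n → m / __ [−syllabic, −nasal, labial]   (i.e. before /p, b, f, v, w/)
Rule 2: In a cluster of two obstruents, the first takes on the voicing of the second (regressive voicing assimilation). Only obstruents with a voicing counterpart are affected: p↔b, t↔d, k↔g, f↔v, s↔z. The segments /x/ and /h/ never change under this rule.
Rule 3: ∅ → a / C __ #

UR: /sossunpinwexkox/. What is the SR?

sossumpimwexkoxa

Rule 1 (nasal place assimilation): /n/ precedes the labial consonant /p/, so it assimilates in place to [m]. /n/ precedes the labial consonant /w/, so it assimilates in place to [m]. /sossunpinwexkox/ → sossumpimwexkox.
Rule 2 (regressive voicing assimilation): no segment meets the environment; /sossumpimwexkox/ is unchanged.
Rule 3 (final a-epenthesis): the form ends in the consonant /x/, so [a] is inserted word-finally. /sossumpimwexkox/ → sossumpimwexkoxa.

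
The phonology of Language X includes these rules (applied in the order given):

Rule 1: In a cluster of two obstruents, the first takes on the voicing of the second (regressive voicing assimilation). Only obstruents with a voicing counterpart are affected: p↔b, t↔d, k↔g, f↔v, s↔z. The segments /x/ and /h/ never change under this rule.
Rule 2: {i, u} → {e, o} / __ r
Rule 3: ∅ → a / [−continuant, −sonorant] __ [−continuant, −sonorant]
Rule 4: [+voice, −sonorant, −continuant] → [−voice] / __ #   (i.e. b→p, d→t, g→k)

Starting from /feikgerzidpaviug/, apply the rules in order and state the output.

Rule 1 (regressive voicing assimilation): /k/ precedes the voiced obstruent /g/, so it voices to [g] by assimilation. /d/ precedes the voiceless obstruent /p/, so it devoices to [t] by assimilation. /feikgerzidpaviug/ → feiggerzitpaviug.
Rule 2 (pre-rhotic lowering): no segment meets the environment; /feiggerzitpaviug/ is unchanged.
Rule 3 (stop-cluster a-epenthesis): /g/ and /g/ form a stop–stop cluster, so [a] is inserted between them. /t/ and /p/ form a stop–stop cluster, so [a] is inserted between them. /feiggerzitpaviug/ → feigagerzitapaviug.
Rule 4 (final devoicing): /g/ is a voiced stop in word-final position, so it devoices to [k]. /feigagerzitapaviug/ → feigagerzitapaviuk.

feigagerzitapaviuk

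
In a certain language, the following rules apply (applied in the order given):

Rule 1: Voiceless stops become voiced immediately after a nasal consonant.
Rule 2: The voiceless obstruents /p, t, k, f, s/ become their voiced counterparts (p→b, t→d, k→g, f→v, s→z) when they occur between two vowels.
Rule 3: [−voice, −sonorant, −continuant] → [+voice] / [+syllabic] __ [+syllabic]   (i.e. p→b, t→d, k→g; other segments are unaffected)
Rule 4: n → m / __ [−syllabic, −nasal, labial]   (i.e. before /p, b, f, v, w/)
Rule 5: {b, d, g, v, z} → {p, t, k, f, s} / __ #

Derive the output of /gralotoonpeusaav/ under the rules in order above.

gralodoombeuzaaf

Rule 1 (post-nasal voicing): /p/ is a voiceless stop immediately after the nasal /n/, so it voices to [b]. /gralotoonpeusaav/ → gralotoonbeusaav.
Rule 2 (intervocalic voicing): /t/ is a voiceless obstruent between vowels /o/ and /o/, so it voices to [d]. /s/ is a voiceless obstruent between vowels /u/ and /a/, so it voices to [z]. /gralotoonbeusaav/ → gralodoonbeuzaav.
Rule 3 (intervocalic voicing): no segment meets the environment; /gralodoonbeuzaav/ is unchanged.
Rule 4 (nasal place assimilation): /n/ precedes the labial consonant /b/, so it assimilates in place to [m]. /gralodoonbeuzaav/ → gralodoombeuzaav.
Rule 5 (final devoicing): /v/ is a voiced obstruent in word-final position, so it devoices to [f]. /gralodoombeuzaav/ → gralodoombeuzaaf.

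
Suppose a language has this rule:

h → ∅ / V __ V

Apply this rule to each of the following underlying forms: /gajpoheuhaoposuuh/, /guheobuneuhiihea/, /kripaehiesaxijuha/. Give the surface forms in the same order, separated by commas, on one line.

gajpoeuaoposuuh, gueobuneuiiea, kripaeiesaxijua

/gajpoheuhaoposuuh/: /h/ occurs between vowels /o/ and /e/, so it deletes. /h/ occurs between vowels /u/ and /a/, so it deletes. → [gajpoeuaoposuuh].
/guheobuneuhiihea/: /h/ occurs between vowels /u/ and /e/, so it deletes. /h/ occurs between vowels /u/ and /i/, so it deletes. /h/ occurs between vowels /i/ and /e/, so it deletes. → [gueobuneuiiea].
/kripaehiesaxijuha/: /h/ occurs between vowels /e/ and /i/, so it deletes. /h/ occurs between vowels /u/ and /a/, so it deletes. → [kripaeiesaxijua].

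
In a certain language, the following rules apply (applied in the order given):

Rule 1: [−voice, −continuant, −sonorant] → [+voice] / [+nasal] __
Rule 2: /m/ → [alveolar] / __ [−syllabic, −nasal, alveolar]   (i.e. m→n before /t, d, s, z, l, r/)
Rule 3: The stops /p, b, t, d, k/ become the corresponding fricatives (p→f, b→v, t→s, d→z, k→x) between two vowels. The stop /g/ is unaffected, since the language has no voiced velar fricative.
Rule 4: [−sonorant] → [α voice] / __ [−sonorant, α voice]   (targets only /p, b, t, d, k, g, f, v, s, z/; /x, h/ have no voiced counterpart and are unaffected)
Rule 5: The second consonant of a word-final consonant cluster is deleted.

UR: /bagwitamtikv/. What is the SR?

Rule 1 (post-nasal voicing): /t/ is a voiceless stop immediately after the nasal /m/, so it voices to [d]. /bagwitamtikv/ → bagwitamdikv.
Rule 2 (nasal place assimilation): /m/ precedes the alveolar consonant /d/, so it assimilates in place to [n]. /bagwitamdikv/ → bagwitandikv.
Rule 3 (intervocalic spirantization): /t/ is a stop between vowels /i/ and /a/, so it spirantizes to the fricative [s]. /bagwitandikv/ → bagwisandikv.
Rule 4 (regressive voicing assimilation): /k/ precedes the voiced obstruent /v/, so it voices to [g] by assimilation. /bagwisandikv/ → bagwisandigv.
Rule 5 (final cluster simplification): /v/ is the second consonant of a word-final cluster /gv/, so it deletes. /bagwisandigv/ → bagwisandig.

bagwisandig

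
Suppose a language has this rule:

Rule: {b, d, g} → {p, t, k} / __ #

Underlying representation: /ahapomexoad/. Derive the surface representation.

/d/ is a voiced stop in word-final position, so it devoices to [t].
Surface form: [ahapomexoat].

ahapomexoat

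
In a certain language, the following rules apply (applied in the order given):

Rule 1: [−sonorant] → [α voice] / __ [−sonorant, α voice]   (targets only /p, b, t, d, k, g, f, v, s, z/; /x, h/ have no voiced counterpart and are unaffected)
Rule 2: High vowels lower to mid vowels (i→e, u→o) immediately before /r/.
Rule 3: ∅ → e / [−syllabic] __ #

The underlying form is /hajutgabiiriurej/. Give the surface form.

Rule 1 (regressive voicing assimilation): /t/ precedes the voiced obstruent /g/, so it voices to [d] by assimilation. /hajutgabiiriurej/ → hajudgabiiriurej.
Rule 2 (pre-rhotic lowering): /i/ is a high vowel immediately before /r/, so it lowers to [e]. /u/ is a high vowel immediately before /r/, so it lowers to [o]. /hajudgabiiriurej/ → hajudgabieriorej.
Rule 3 (final e-epenthesis): the form ends in the consonant /j/, so [e] is inserted word-finally. /hajudgabieriorej/ → hajudgabierioreje.

hajudgabierioreje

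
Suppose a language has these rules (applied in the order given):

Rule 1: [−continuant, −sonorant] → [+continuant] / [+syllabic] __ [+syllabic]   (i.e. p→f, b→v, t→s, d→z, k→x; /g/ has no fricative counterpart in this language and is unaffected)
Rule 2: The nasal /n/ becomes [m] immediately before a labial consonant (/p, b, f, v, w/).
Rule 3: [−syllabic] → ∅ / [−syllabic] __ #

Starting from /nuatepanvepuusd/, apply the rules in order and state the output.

Rule 1 (intervocalic spirantization): /t/ is a stop between vowels /a/ and /e/, so it spirantizes to the fricative [s]. /p/ is a stop between vowels /e/ and /a/, so it spirantizes to the fricative [f]. /p/ is a stop between vowels /e/ and /u/, so it spirantizes to the fricative [f]. /nuatepanvepuusd/ → nuasefanvefuusd.
Rule 2 (nasal place assimilation): /n/ precedes the labial consonant /v/, so it assimilates in place to [m]. /nuasefanvefuusd/ → nuasefamvefuusd.
Rule 3 (final cluster simplification): /d/ is the second consonant of a word-final cluster /sd/, so it deletes. /nuasefamvefuusd/ → nuasefamvefuus.

nuasefamvefuus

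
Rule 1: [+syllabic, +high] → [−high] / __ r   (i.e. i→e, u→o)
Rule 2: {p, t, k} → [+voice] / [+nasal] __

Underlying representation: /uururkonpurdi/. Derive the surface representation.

Rule 1 (pre-rhotic lowering): /u/ is a high vowel immediately before /r/, so it lowers to [o]. /u/ is a high vowel immediately before /r/, so it lowers to [o]. /u/ is a high vowel immediately before /r/, so it lowers to [o]. /uururkonpurdi/ → uororkonpordi.
Rule 2 (post-nasal voicing): /p/ is a voiceless stop immediately after the nasal /n/, so it voices to [b]. /uororkonpordi/ → uororkonbordi.

uororkonbordi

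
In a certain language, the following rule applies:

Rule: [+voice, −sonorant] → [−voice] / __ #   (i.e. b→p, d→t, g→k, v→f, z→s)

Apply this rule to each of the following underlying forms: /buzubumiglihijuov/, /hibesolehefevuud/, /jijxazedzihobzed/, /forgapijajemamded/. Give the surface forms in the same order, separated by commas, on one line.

buzubumiglihijuof, hibesolehefevuut, jijxazedzihobzet, forgapijajemamdet

/buzubumiglihijuov/: /v/ is a voiced obstruent in word-final position, so it devoices to [f]. → [buzubumiglihijuof].
/hibesolehefevuud/: /d/ is a voiced obstruent in word-final position, so it devoices to [t]. → [hibesolehefevuut].
/jijxazedzihobzed/: /d/ is a voiced obstruent in word-final position, so it devoices to [t]. → [jijxazedzihobzet].
/forgapijajemamded/: /d/ is a voiced obstruent in word-final position, so it devoices to [t]. → [forgapijajemamdet].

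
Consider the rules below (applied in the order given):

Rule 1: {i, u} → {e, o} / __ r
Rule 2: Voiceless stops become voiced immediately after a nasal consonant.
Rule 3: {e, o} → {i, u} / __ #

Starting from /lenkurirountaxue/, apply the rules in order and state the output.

lengoreroundaxui

Rule 1 (pre-rhotic lowering): /u/ is a high vowel immediately before /r/, so it lowers to [o]. /i/ is a high vowel immediately before /r/, so it lowers to [e]. /lenkurirountaxue/ → lenkorerountaxue.
Rule 2 (post-nasal voicing): /k/ is a voiceless stop immediately after the nasal /n/, so it voices to [g]. /t/ is a voiceless stop immediately after the nasal /n/, so it voices to [d]. /lenkorerountaxue/ → lengoreroundaxue.
Rule 3 (final vowel raising): /e/ is a mid vowel in word-final position, so it raises to [i]. /lengoreroundaxue/ → lengoreroundaxui.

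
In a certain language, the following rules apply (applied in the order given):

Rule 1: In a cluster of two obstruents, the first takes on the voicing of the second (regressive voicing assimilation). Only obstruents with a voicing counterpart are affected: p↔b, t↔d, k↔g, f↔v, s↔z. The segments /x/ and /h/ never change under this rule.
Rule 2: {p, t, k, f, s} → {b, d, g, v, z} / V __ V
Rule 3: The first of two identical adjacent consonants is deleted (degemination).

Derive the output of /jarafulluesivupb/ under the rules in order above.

Rule 1 (regressive voicing assimilation): /p/ precedes the voiced obstruent /b/, so it voices to [b] by assimilation. /jarafulluesivupb/ → jarafulluesivubb.
Rule 2 (intervocalic voicing): /f/ is a voiceless obstruent between vowels /a/ and /u/, so it voices to [v]. /s/ is a voiceless obstruent between vowels /e/ and /i/, so it voices to [z]. /jarafulluesivubb/ → jaravulluezivubb.
Rule 3 (degemination): /ll/ is a geminate; the first /l/ deletes. /bb/ is a geminate; the first /b/ deletes. /jaravulluezivubb/ → jaravuluezivub.

jaravuluezivub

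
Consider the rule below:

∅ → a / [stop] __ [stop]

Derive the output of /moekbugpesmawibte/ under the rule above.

moekabugapesmawibate

/k/ and /b/ form a stop–stop cluster, so [a] is inserted between them.
/g/ and /p/ form a stop–stop cluster, so [a] is inserted between them.
/b/ and /t/ form a stop–stop cluster, so [a] is inserted between them.
Surface form: [moekabugapesmawibate].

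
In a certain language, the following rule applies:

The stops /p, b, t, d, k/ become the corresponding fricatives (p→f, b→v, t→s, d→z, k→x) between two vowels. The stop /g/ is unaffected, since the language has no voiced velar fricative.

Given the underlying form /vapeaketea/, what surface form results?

/p/ is a stop between vowels /a/ and /e/, so it spirantizes to the fricative [f].
/k/ is a stop between vowels /a/ and /e/, so it spirantizes to the fricative [x].
/t/ is a stop between vowels /e/ and /e/, so it spirantizes to the fricative [s].
Surface form: [vafeaxesea].

vafeaxesea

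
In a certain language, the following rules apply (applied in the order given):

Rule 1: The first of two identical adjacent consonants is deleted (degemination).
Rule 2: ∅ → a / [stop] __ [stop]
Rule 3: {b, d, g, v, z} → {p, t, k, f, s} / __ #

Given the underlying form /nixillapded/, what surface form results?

nixilapadet

Rule 1 (degemination): /ll/ is a geminate; the first /l/ deletes. /nixillapded/ → nixilapded.
Rule 2 (stop-cluster a-epenthesis): /p/ and /d/ form a stop–stop cluster, so [a] is inserted between them. /nixilapded/ → nixilapaded.
Rule 3 (final devoicing): /d/ is a voiced obstruent in word-final position, so it devoices to [t]. /nixilapaded/ → nixilapadet.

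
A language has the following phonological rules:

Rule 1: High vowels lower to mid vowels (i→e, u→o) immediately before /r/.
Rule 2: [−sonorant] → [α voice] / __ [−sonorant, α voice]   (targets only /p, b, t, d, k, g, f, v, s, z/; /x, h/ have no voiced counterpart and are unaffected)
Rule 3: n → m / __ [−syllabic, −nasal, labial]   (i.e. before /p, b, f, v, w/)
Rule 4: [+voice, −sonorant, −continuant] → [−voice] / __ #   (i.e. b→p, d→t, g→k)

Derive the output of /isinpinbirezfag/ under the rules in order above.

Rule 1 (pre-rhotic lowering): /i/ is a high vowel immediately before /r/, so it lowers to [e]. /isinpinbirezfag/ → isinpinberezfag.
Rule 2 (regressive voicing assimilation): /z/ precedes the voiceless obstruent /f/, so it devoices to [s] by assimilation. /isinpinberezfag/ → isinpinberesfag.
Rule 3 (nasal place assimilation): /n/ precedes the labial consonant /p/, so it assimilates in place to [m]. /n/ precedes the labial consonant /b/, so it assimilates in place to [m]. /isinpinberesfag/ → isimpimberesfag.
Rule 4 (final devoicing): /g/ is a voiced stop in word-final position, so it devoices to [k]. /isimpimberesfag/ → isimpimberesfak.

isimpimberesfak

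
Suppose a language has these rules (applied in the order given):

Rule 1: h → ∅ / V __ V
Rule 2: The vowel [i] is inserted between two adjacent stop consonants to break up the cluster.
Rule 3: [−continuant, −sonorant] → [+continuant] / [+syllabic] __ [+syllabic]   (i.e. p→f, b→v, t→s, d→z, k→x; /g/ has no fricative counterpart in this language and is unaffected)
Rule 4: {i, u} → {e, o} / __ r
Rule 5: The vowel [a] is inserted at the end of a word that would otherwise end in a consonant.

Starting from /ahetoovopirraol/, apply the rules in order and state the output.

Rule 1 (intervocalic h-deletion): /h/ occurs between vowels /a/ and /e/, so it deletes. /ahetoovopirraol/ → aetoovopirraol.
Rule 2 (stop-cluster i-epenthesis): no segment meets the environment; /aetoovopirraol/ is unchanged.
Rule 3 (intervocalic spirantization): /t/ is a stop between vowels /e/ and /o/, so it spirantizes to the fricative [s]. /p/ is a stop between vowels /o/ and /i/, so it spirantizes to the fricative [f]. /aetoovopirraol/ → aesoovofirraol.
Rule 4 (pre-rhotic lowering): /i/ is a high vowel immediately before /r/, so it lowers to [e]. /aesoovofirraol/ → aesoovoferraol.
Rule 5 (final a-epenthesis): the form ends in the consonant /l/, so [a] is inserted word-finally. /aesoovoferraol/ → aesoovoferraola.

aesoovoferraola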